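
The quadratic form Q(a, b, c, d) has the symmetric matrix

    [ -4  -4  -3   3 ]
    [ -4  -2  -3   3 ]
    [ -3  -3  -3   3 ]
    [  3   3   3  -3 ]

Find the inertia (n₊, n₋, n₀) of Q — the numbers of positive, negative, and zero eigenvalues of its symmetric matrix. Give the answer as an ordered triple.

Row-reducing A symmetrically gives the diagonal entries -4, 2, -3/4, 0.
That gives 1 positive, 2 negative, 1 zero pivots.

(1, 2, 1)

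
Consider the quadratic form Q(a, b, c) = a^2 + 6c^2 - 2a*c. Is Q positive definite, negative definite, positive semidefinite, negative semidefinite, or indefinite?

The associated matrix is A = [[1, 0, -1], [0, 0, 0], [-1, 0, 6]].
Congruent diagonalization of A (simultaneous row and column reduction) yields pivots 1, 0, 5.
So there are 2 positive, 1 zero pivots.
Hence Q is positive semidefinite.

positive semidefinite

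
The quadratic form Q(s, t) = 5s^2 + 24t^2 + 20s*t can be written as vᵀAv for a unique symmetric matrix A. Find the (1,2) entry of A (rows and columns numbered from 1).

10

The coefficient of s·t in Q is 20. For a symmetric A this equals A[1,2] + A[2,1] = 2·A[1,2].
So A[1,2] = 20/2 = 10.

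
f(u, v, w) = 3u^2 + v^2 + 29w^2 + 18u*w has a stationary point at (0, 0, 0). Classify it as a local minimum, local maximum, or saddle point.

The Hessian at the origin is H = [[6, 0, 18], [0, 2, 0], [18, 0, 58]].
Applying the same elementary operations to the rows and columns of H produces a congruent diagonal matrix with entries 6, 2, 4.
That gives 3 positive pivots.
H is positive definite, so the origin is a strict local minimum.

local minimum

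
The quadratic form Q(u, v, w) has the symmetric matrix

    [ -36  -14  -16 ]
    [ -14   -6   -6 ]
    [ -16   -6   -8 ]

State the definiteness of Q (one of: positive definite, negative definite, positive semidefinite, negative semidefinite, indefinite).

Leading principal minors: Δ_1 = -36, Δ_2 = 20, Δ_3 = -16.
The signs alternate starting with Δ_1 < 0, so by Sylvester's criterion Q is negative definite.

negative definite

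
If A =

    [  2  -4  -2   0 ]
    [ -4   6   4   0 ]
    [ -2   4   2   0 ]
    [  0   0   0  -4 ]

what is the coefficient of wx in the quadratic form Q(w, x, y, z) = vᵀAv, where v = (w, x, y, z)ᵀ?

-8

The coefficient of wx is A[1,2] + A[2,1] = 2·(-4) = -8.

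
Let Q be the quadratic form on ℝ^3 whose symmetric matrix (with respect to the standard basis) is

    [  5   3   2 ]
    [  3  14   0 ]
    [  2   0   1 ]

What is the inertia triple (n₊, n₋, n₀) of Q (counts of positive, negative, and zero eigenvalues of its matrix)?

(3, 0, 0)

Applying the same elementary operations to the rows and columns of A produces a congruent diagonal matrix with entries 5, 61/5, 5/61.
So there are 3 positive pivots.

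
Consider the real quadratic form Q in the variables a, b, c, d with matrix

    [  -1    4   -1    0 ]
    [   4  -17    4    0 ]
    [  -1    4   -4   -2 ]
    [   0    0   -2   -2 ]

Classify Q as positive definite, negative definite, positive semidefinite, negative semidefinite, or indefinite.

negative definite

Applying the same elementary operations to the rows and columns of A produces a congruent diagonal matrix with entries -1, -1, -3, -2/3.
Counting signs: 4 negative.
Hence Q is negative definite.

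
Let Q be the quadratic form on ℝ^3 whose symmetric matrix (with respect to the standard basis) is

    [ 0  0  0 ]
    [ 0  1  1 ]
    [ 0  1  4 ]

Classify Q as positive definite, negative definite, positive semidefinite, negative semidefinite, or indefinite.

Symmetric row and column elimination reduces A to a congruent diagonal form with pivots 0, 1, 3.
So there are 2 positive, 1 zero pivots.
Hence Q is positive semidefinite.

positive semidefinite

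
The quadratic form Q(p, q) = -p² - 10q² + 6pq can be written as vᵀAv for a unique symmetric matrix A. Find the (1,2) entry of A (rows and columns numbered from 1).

3

The coefficient of p·q in Q is 6. For a symmetric A this equals A[1,2] + A[2,1] = 2·A[1,2].
So A[1,2] = 6/2 = 3.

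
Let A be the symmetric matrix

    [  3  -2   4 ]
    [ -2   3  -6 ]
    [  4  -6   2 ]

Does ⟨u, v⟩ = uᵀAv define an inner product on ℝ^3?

no

Row-reducing A symmetrically gives the diagonal entries 3, 5/3, -10.
So there are 2 positive, 1 negative pivots.
Hence Q is indefinite.
⟨·,·⟩ is an inner product exactly when A is positive definite.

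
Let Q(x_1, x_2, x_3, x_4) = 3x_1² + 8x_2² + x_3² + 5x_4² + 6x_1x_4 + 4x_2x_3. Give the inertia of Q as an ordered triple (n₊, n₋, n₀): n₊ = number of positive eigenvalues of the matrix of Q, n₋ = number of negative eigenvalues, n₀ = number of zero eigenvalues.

Write A = [[3, 0, 0, 3], [0, 8, 2, 0], [0, 2, 1, 0], [3, 0, 0, 5]].
Applying the same elementary operations to the rows and columns of A produces a congruent diagonal matrix with entries 3, 8, 1/2, 2.
So there are 4 positive pivots.

(4, 0, 0)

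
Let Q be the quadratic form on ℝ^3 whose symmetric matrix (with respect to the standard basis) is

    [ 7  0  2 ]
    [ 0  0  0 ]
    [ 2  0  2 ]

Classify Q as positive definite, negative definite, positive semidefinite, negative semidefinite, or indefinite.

positive semidefinite

Congruent diagonalization of A (simultaneous row and column reduction) yields pivots 7, 0, 10/7.
Counting signs: 2 positive, 1 zero.
Hence Q is positive semidefinite.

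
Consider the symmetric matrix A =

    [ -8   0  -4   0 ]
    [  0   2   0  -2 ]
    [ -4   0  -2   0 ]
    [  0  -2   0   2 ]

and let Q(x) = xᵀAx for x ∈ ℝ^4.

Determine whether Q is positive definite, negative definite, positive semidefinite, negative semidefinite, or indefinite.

indefinite

Symmetric row and column elimination reduces A to a congruent diagonal form with pivots -8, 2, 0, 0.
That gives 1 positive, 1 negative, 2 zero pivots.
Hence Q is indefinite.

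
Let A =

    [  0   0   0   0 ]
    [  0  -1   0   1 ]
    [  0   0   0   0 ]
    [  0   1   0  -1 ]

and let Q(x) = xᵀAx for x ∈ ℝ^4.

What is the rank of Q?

1

Row-reducing A symmetrically gives the diagonal entries 0, -1, 0, 0.
Counting signs: 1 negative, 3 zero.
The rank is the number of nonzero pivots: 1.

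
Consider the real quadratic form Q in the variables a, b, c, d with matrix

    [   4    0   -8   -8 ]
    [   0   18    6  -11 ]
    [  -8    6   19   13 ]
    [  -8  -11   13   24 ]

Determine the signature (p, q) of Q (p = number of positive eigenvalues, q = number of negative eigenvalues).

Congruent diagonalization of A (simultaneous row and column reduction) yields pivots 4, 18, 1, 5/6.
That gives 4 positive pivots.

(4, 0)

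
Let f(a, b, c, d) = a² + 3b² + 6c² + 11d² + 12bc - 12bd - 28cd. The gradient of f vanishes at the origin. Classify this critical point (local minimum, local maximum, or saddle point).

The Hessian at the origin is H = [[2, 0, 0, 0], [0, 6, 12, -12], [0, 12, 12, -28], [0, -12, -28, 22]].
Symmetric row and column elimination reduces H to a congruent diagonal form with pivots 2, 6, -12, -2/3.
Counting signs: 2 positive, 2 negative.
H is indefinite, so the origin is a saddle point.

saddle point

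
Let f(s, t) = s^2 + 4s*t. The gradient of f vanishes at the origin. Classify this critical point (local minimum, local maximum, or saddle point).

The Hessian at the origin is H = [[2, 4], [4, 0]].
det H = 2·0 − (4)² = -16 < 0, so H is indefinite.
Therefore the origin is a saddle point.

saddle point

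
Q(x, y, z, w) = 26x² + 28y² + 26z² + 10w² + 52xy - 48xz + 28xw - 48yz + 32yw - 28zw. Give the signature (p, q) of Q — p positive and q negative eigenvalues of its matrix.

(4, 0)

The symmetric matrix is A = [[26, 26, -24, 14], [26, 28, -24, 16], [-24, -24, 26, -14], [14, 16, -14, 10]].
Row-reducing A symmetrically gives the diagonal entries 26, 2, 50/13, 4/25.
Counting signs: 4 positive.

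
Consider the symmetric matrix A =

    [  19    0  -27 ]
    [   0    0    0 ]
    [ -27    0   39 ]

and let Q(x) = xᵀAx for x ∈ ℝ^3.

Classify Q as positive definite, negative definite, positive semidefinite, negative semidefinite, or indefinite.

Symmetric row and column elimination reduces A to a congruent diagonal form with pivots 19, 0, 12/19.
So there are 2 positive, 1 zero pivots.
Hence Q is positive semidefinite.

positive semidefinite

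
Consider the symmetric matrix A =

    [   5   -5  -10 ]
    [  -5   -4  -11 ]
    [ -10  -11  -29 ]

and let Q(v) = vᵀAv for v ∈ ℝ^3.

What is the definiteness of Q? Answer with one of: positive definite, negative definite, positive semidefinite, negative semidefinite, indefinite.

indefinite

Symmetric row and column elimination reduces A to a congruent diagonal form with pivots 5, -9, 0.
So there are 1 positive, 1 negative, 1 zero pivots.
Hence Q is indefinite.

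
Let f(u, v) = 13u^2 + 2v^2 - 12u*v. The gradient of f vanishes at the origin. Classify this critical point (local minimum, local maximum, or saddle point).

The Hessian at the origin is H = [[26, -12], [-12, 4]].
det H = 26·4 − (-12)² = -40 < 0, so H is indefinite.
Therefore the origin is a saddle point.

saddle point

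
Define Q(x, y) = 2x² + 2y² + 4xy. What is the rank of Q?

1

The symmetric matrix is A = [[2, 2], [2, 2]].
Congruent diagonalization of A (simultaneous row and column reduction) yields pivots 2, 0.
Counting signs: 1 positive, 1 zero.
The rank is the number of nonzero pivots: 1.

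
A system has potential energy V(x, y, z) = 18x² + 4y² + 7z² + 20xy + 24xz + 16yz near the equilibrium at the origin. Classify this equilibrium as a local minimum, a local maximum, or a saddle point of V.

saddle point

The Hessian at the origin is H = [[36, 20, 24], [20, 8, 16], [24, 16, 14]].
An LDLᵀ factorisation of H has diagonal entries 36, -28/9, 2/7.
That gives 2 positive, 1 negative pivots.
H is indefinite, so the origin is a saddle point.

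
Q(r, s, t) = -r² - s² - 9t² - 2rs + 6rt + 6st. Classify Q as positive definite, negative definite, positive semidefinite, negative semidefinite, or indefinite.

negative semidefinite

Write A = [[-1, -1, 3], [-1, -1, 3], [3, 3, -9]].
Applying the same elementary operations to the rows and columns of A produces a congruent diagonal matrix with entries -1, 0, 0.
Counting signs: 1 negative, 2 zero.
Hence Q is negative semidefinite.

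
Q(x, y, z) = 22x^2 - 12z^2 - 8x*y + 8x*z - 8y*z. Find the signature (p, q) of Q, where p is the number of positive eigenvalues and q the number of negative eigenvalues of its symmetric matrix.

The associated matrix is A = [[22, -4, 4], [-4, 0, -4], [4, -4, -12]].
Congruent diagonalization of A (simultaneous row and column reduction) yields pivots 22, -8/11, 2.
That gives 2 positive, 1 negative pivots.

(2, 1)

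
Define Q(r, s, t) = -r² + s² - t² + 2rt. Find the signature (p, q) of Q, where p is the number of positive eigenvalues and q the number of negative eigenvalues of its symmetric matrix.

(1, 1)

Write A = [[-1, 0, 1], [0, 1, 0], [1, 0, -1]].
Congruent diagonalization of A (simultaneous row and column reduction) yields pivots -1, 1, 0.
So there are 1 positive, 1 negative, 1 zero pivots.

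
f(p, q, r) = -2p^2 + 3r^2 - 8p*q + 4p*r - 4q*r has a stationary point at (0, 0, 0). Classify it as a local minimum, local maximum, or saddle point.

saddle point

The Hessian at the origin is H = [[-4, -8, 4], [-8, 0, -4], [4, -4, 6]].
Symmetric row and column elimination reduces H to a congruent diagonal form with pivots -4, 16, 1.
So there are 2 positive, 1 negative pivots.
H is indefinite, so the origin is a saddle point.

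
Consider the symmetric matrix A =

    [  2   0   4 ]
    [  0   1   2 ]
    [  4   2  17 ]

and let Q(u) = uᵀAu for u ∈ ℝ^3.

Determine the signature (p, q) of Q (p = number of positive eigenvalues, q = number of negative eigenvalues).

Row-reducing A symmetrically gives the diagonal entries 2, 1, 5.
So there are 3 positive pivots.

(3, 0)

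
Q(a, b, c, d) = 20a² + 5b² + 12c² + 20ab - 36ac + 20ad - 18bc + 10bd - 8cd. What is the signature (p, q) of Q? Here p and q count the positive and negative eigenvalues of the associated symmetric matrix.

(2, 1)

The symmetric matrix is A = [[20, 10, -18, 10], [10, 5, -9, 5], [-18, -9, 12, -4], [10, 5, -4, 0]].
Congruent diagonalization of A (simultaneous row and column reduction) yields pivots 20, 0, -21/5, 20/21.
So there are 2 positive, 1 negative, 1 zero pivots.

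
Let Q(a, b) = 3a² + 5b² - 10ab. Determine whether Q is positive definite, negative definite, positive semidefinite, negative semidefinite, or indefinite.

Write A = [[3, -5], [-5, 5]].
Row-reducing A symmetrically gives the diagonal entries 3, -10/3.
So there are 1 positive, 1 negative pivots.
Hence Q is indefinite.

indefinite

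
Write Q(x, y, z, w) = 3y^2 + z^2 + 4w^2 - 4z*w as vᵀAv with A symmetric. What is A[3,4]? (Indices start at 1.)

The coefficient of z·w in Q is -4. For a symmetric A this equals A[3,4] + A[4,3] = 2·A[3,4].
So A[3,4] = -4/2 = -2.

-2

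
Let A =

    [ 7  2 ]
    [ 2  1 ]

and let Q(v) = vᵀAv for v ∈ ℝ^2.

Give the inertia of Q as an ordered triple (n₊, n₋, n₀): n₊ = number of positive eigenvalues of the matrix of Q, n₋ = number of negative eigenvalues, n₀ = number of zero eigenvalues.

Symmetric row and column elimination reduces A to a congruent diagonal form with pivots 7, 3/7.
Counting signs: 2 positive.

(2, 0, 0)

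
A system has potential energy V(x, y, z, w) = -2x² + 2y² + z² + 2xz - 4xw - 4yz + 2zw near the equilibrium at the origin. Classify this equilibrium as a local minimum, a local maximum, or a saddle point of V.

The Hessian at the origin is H = [[-4, 0, 2, -4], [0, 4, -4, 0], [2, -4, 2, 2], [-4, 0, 2, 0]].
An LDLᵀ factorisation of H has diagonal entries -4, 4, -1, 4.
That gives 2 positive, 2 negative pivots.
H is indefinite, so the origin is a saddle point.

saddle point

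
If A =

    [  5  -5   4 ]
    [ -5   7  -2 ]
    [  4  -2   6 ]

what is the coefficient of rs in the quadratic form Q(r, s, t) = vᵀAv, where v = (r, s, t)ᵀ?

The coefficient of rs is A[1,2] + A[2,1] = 2·(-5) = -10.

-10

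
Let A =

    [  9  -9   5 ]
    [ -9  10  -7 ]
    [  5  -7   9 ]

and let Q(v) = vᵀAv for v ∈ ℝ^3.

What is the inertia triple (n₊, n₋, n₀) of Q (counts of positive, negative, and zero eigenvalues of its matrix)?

(3, 0, 0)

Symmetric row and column elimination reduces A to a congruent diagonal form with pivots 9, 1, 20/9.
That gives 3 positive pivots.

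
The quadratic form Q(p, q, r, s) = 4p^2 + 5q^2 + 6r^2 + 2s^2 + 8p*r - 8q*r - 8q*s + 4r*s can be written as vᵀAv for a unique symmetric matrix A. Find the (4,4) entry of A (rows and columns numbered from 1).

2

The coefficient of s^2 in Q is 2, and that is exactly A[4,4].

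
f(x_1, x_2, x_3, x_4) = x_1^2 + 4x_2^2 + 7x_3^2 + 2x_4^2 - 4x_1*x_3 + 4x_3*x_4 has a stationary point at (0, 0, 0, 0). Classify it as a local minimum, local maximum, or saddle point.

local minimum

The Hessian at the origin is H = [[2, 0, -4, 0], [0, 8, 0, 0], [-4, 0, 14, 4], [0, 0, 4, 4]].
Symmetric row and column elimination reduces H to a congruent diagonal form with pivots 2, 8, 6, 4/3.
So there are 4 positive pivots.
H is positive definite, so the origin is a strict local minimum.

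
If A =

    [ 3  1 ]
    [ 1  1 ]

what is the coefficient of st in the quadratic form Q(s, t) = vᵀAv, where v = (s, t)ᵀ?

The coefficient of st is A[1,2] + A[2,1] = 2·1 = 2.

2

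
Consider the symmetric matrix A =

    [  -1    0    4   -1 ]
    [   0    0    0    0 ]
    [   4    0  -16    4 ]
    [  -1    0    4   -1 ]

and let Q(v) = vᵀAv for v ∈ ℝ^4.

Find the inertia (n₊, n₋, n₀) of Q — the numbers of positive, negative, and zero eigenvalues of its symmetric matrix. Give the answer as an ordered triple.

Applying the same elementary operations to the rows and columns of A produces a congruent diagonal matrix with entries -1, 0, 0, 0.
That gives 1 negative, 3 zero pivots.

(0, 1, 3)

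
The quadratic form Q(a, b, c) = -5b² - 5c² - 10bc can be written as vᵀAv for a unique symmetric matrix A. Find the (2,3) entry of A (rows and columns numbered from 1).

-5

The coefficient of b·c in Q is -10. For a symmetric A this equals A[2,3] + A[3,2] = 2·A[2,3].
So A[2,3] = -10/2 = -5.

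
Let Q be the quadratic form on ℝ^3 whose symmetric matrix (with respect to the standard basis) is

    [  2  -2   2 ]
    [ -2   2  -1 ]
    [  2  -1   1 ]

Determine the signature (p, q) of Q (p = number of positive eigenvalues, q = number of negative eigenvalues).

By Sylvester's law of inertia any congruent diagonalization of A has 2 positive, 1 negative and 0 zero entries.

(2, 1)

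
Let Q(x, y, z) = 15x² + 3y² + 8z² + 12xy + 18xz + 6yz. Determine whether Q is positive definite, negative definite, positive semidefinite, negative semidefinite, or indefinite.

positive definite

The symmetric matrix of Q is A = [[15, 6, 9], [6, 3, 3], [9, 3, 8]].
Leading principal minors: Δ_1 = 15, Δ_2 = 9, Δ_3 = 18.
All leading principal minors are positive, so by Sylvester's criterion Q is positive definite.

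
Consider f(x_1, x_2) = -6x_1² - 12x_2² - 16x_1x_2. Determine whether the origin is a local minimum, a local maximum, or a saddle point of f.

The Hessian at the origin is H = [[-12, -16], [-16, -24]].
det H = -12·-24 − (-16)² = 32 > 0 and H[1,1] = -12 < 0, so H is negative definite.
Therefore the origin is a local maximum.

local maximum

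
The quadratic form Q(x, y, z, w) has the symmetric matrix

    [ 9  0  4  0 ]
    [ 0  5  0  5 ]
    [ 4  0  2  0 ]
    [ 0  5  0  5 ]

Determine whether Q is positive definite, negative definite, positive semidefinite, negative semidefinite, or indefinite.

positive semidefinite

Row-reducing A symmetrically gives the diagonal entries 9, 5, 2/9, 0.
Counting signs: 3 positive, 1 zero.
Hence Q is positive semidefinite.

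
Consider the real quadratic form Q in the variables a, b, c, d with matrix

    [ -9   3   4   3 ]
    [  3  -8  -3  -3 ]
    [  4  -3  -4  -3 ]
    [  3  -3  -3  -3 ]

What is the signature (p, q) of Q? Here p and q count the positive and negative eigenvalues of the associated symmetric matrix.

(0, 4)

An LDLᵀ factorisation of A has diagonal entries -9, -7, -115/63, -15/23.
Counting signs: 4 negative.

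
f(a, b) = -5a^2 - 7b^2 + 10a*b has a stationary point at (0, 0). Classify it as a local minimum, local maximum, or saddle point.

local maximum

The Hessian at the origin is H = [[-10, 10], [10, -14]].
det H = -10·-14 − (10)² = 40 > 0 and H[1,1] = -10 < 0, so H is negative definite.
Therefore the origin is a local maximum.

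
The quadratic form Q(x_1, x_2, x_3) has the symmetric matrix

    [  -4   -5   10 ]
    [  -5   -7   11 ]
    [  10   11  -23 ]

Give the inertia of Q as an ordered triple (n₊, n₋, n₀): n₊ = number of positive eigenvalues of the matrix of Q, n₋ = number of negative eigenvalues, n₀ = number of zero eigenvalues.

Congruent diagonalization of A (simultaneous row and column reduction) yields pivots -4, -3/4, 5.
Counting signs: 1 positive, 2 negative.

(1, 2, 0)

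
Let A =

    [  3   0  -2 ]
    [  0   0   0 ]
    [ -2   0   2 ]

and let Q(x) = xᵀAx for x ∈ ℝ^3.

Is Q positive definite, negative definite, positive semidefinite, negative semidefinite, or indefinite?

positive semidefinite

Row-reducing A symmetrically gives the diagonal entries 3, 0, 2/3.
Counting signs: 2 positive, 1 zero.
Hence Q is positive semidefinite.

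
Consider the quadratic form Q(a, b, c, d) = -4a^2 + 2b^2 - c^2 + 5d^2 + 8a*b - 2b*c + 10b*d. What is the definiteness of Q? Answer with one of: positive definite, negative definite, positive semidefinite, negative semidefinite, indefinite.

indefinite

The associated matrix is A = [[-4, 4, 0, 0], [4, 2, -1, 5], [0, -1, -1, 0], [0, 5, 0, 5]].
Symmetric row and column elimination reduces A to a congruent diagonal form with pivots -4, 6, -7/6, 10/7.
Counting signs: 2 positive, 2 negative.
Hence Q is indefinite.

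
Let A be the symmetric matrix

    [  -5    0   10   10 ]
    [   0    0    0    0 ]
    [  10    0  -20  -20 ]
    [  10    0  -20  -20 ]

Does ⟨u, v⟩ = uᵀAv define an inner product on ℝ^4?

no

Symmetric row and column elimination reduces A to a congruent diagonal form with pivots -5, 0, 0, 0.
Counting signs: 1 negative, 3 zero.
Hence Q is negative semidefinite.
⟨·,·⟩ is an inner product exactly when A is positive definite.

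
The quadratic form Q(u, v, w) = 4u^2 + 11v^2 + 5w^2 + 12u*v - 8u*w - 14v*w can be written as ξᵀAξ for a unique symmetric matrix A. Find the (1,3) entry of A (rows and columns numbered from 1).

-4

The coefficient of u·w in Q is -8. For a symmetric A this equals A[1,3] + A[3,1] = 2·A[1,3].
So A[1,3] = -8/2 = -4.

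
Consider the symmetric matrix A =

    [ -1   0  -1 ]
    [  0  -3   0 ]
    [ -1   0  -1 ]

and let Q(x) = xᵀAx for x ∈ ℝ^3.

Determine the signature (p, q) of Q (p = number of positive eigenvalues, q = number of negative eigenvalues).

Applying the same elementary operations to the rows and columns of A produces a congruent diagonal matrix with entries -1, -3, 0.
Counting signs: 2 negative, 1 zero.

(0, 2)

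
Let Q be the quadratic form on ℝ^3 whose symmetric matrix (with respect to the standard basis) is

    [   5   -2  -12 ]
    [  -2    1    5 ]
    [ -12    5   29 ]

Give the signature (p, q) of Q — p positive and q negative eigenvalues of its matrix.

Symmetric row and column elimination reduces A to a congruent diagonal form with pivots 5, 1/5, 0.
So there are 2 positive, 1 zero pivots.

(2, 0)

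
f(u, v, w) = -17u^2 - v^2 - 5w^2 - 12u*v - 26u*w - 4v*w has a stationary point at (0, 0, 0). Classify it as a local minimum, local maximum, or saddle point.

saddle point

The Hessian at the origin is H = [[-34, -12, -26], [-12, -2, -4], [-26, -4, -10]].
Row-reducing H symmetrically gives the diagonal entries -34, 38/17, -40/19.
So there are 1 positive, 2 negative pivots.
H is indefinite, so the origin is a saddle point.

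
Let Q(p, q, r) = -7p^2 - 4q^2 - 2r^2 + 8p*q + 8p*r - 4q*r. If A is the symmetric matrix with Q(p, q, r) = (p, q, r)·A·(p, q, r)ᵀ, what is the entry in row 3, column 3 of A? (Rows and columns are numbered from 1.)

-2

The coefficient of r^2 in Q is -2, and that is exactly A[3,3].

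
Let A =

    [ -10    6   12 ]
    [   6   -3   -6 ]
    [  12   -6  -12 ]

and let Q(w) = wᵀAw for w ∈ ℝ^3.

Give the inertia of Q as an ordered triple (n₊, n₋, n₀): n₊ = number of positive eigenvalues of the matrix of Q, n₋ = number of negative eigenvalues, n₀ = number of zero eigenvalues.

(1, 1, 1)

Row-reducing A symmetrically gives the diagonal entries -10, 3/5, 0.
That gives 1 positive, 1 negative, 1 zero pivots.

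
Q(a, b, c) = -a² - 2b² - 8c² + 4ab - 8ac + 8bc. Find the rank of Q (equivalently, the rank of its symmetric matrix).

The symmetric matrix is A = [[-1, 2, -4], [2, -2, 4], [-4, 4, -8]].
Applying the same elementary operations to the rows and columns of A produces a congruent diagonal matrix with entries -1, 2, 0.
So there are 1 positive, 1 negative, 1 zero pivots.
The rank is the number of nonzero pivots: 2.

2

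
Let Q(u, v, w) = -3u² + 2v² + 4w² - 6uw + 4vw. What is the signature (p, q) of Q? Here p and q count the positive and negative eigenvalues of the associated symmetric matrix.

(2, 1)

The associated matrix is A = [[-3, 0, -3], [0, 2, 2], [-3, 2, 4]].
An LDLᵀ factorisation of A has diagonal entries -3, 2, 5.
So there are 2 positive, 1 negative pivots.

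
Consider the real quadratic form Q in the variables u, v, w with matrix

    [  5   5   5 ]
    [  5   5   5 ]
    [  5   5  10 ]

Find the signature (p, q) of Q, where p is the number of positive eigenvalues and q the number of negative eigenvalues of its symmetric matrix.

Congruent diagonalization of A (simultaneous row and column reduction) yields pivots 5, 0, 5.
Counting signs: 2 positive, 1 zero.

(2, 0)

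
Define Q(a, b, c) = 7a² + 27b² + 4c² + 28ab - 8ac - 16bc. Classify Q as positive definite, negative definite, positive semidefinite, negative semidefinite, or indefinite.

The associated matrix is A = [[7, 14, -4], [14, 27, -8], [-4, -8, 4]].
An LDLᵀ factorisation of A has diagonal entries 7, -1, 12/7.
That gives 2 positive, 1 negative pivots.
Hence Q is indefinite.

indefinite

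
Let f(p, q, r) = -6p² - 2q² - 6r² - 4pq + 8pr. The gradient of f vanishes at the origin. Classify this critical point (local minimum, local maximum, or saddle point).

The Hessian at the origin is H = [[-12, -4, 8], [-4, -4, 0], [8, 0, -12]].
An LDLᵀ factorisation of H has diagonal entries -12, -8/3, -4.
Counting signs: 3 negative.
H is negative definite, so the origin is a strict local maximum.

local maximum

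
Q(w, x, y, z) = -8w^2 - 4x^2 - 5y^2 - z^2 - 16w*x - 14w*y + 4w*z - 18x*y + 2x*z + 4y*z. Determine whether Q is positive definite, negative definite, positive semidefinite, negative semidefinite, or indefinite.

indefinite

The symmetric matrix is A = [[-8, -8, -7, 2], [-8, -4, -9, 1], [-7, -9, -5, 2], [2, 1, 2, -1]].
Congruent diagonalization of A (simultaneous row and column reduction) yields pivots -8, 4, 1/8, -5/4.
Counting signs: 2 positive, 2 negative.
Hence Q is indefinite.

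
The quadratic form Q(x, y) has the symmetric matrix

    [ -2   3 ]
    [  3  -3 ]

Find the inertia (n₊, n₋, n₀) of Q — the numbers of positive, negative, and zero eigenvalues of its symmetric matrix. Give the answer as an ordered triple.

An LDLᵀ factorisation of A has diagonal entries -2, 3/2.
Counting signs: 1 positive, 1 negative.

(1, 1, 0)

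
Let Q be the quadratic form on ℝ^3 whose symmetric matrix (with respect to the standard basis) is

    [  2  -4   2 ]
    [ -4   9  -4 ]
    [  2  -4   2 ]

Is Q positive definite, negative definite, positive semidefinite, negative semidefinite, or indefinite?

Symmetric row and column elimination reduces A to a congruent diagonal form with pivots 2, 1, 0.
That gives 2 positive, 1 zero pivots.
Hence Q is positive semidefinite.

positive semidefinite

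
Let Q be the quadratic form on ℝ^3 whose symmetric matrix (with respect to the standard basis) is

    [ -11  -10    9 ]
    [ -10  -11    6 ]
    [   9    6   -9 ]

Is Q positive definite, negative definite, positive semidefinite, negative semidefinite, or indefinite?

indefinite

Congruent diagonalization of A (simultaneous row and column reduction) yields pivots -11, -21/11, 6/7.
So there are 1 positive, 2 negative pivots.
Hence Q is indefinite.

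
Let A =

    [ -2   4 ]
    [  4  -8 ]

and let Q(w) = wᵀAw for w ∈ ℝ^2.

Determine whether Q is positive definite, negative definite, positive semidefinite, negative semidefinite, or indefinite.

negative semidefinite

Applying the same elementary operations to the rows and columns of A produces a congruent diagonal matrix with entries -2, 0.
So there are 1 negative, 1 zero pivots.
Hence Q is negative semidefinite.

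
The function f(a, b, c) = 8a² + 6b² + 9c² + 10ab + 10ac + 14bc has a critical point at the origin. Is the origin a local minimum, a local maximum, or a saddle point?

local minimum

The Hessian at the origin is H = [[16, 10, 10], [10, 12, 14], [10, 14, 18]].
Row-reducing H symmetrically gives the diagonal entries 16, 23/4, 30/23.
Counting signs: 3 positive.
H is positive definite, so the origin is a strict local minimum.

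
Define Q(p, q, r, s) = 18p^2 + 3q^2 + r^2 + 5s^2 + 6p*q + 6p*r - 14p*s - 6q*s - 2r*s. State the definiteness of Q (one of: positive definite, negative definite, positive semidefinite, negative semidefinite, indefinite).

positive definite

The symmetric matrix of Q is A = [[18, 3, 3, -7], [3, 3, 0, -3], [3, 0, 1, -1], [-7, -3, -1, 5]].
Leading principal minors: Δ_1 = 18, Δ_2 = 45, Δ_3 = 18, Δ_4 = 15.
All leading principal minors are positive, so by Sylvester's criterion Q is positive definite.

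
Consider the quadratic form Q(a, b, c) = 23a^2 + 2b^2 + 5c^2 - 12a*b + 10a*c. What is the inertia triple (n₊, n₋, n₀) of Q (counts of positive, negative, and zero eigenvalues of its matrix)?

The associated matrix is A = [[23, -6, 5], [-6, 2, 0], [5, 0, 5]].
Symmetric row and column elimination reduces A to a congruent diagonal form with pivots 23, 10/23, 0.
Counting signs: 2 positive, 1 zero.

(2, 0, 1)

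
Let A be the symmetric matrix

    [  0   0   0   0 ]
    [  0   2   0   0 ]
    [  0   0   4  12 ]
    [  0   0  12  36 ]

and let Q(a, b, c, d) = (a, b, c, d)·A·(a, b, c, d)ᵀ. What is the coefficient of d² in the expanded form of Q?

The coefficient of d² is the diagonal entry A[4,4] = 36.

36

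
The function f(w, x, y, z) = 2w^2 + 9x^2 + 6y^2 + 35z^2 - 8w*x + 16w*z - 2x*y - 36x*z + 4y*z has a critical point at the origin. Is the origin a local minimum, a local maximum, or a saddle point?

saddle point

The Hessian at the origin is H = [[4, -8, 0, 16], [-8, 18, -2, -36], [0, -2, 12, 4], [16, -36, 4, 70]].
An LDLᵀ factorisation of H has diagonal entries 4, 2, 10, -2.
So there are 3 positive, 1 negative pivots.
H is indefinite, so the origin is a saddle point.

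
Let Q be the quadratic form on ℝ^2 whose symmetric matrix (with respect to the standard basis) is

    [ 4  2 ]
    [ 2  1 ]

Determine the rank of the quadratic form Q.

1

Applying the same elementary operations to the rows and columns of A produces a congruent diagonal matrix with entries 4, 0.
That gives 1 positive, 1 zero pivots.
The rank is the number of nonzero pivots: 1.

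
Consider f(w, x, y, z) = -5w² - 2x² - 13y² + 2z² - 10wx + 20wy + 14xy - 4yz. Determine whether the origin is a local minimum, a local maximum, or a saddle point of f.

The Hessian at the origin is H = [[-10, -10, 20, 0], [-10, -4, 14, 0], [20, 14, -26, -4], [0, 0, -4, 4]].
Row-reducing H symmetrically gives the diagonal entries -10, 6, 8, 2.
So there are 3 positive, 1 negative pivots.
H is indefinite, so the origin is a saddle point.

saddle point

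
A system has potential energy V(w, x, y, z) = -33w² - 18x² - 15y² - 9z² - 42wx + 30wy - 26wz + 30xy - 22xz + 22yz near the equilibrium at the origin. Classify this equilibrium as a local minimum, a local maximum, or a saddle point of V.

The Hessian at the origin is H = [[-66, -42, 30, -26], [-42, -36, 30, -22], [30, 30, -30, 22], [-26, -22, 22, -18]].
Row-reducing H symmetrically gives the diagonal entries -66, -102/11, -60/17, -8/15.
So there are 4 negative pivots.
H is negative definite, so the origin is a strict local maximum.

local maximum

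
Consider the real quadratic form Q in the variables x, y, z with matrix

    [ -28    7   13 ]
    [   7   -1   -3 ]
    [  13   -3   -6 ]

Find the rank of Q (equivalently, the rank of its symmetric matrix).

Row-reducing A symmetrically gives the diagonal entries -28, 3/4, -1/21.
Counting signs: 1 positive, 2 negative.
The rank is the number of nonzero pivots: 3.

3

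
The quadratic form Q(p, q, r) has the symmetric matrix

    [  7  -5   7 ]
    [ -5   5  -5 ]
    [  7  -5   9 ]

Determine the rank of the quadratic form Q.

Symmetric row and column elimination reduces A to a congruent diagonal form with pivots 7, 10/7, 2.
Counting signs: 3 positive.
The rank is the number of nonzero pivots: 3.

3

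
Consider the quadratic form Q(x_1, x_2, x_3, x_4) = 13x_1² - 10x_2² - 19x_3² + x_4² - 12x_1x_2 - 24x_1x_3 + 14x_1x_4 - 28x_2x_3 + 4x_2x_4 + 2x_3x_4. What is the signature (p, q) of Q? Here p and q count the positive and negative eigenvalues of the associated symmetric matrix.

The associated matrix is A = [[13, -6, -12, 7], [-6, -10, -14, 2], [-12, -14, -19, 1], [7, 2, 1, 1]].
Congruent diagonalization of A (simultaneous row and column reduction) yields pivots 13, -166/13, -15/83, 1.
So there are 2 positive, 2 negative pivots.

(2, 2)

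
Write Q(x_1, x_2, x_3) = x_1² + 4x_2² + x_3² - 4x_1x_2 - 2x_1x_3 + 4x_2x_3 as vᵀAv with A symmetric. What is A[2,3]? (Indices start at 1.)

The coefficient of x_2·x_3 in Q is 4. For a symmetric A this equals A[2,3] + A[3,2] = 2·A[2,3].
So A[2,3] = 4/2 = 2.

2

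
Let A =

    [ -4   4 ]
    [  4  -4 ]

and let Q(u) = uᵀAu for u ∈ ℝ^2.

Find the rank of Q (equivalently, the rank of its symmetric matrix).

Row-reducing A symmetrically gives the diagonal entries -4, 0.
Counting signs: 1 negative, 1 zero.
The rank is the number of nonzero pivots: 1.

1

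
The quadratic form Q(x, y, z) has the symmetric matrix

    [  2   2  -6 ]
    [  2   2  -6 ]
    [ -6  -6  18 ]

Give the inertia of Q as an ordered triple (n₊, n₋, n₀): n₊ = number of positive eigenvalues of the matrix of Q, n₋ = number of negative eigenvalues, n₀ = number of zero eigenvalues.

Row-reducing A symmetrically gives the diagonal entries 2, 0, 0.
That gives 1 positive, 2 zero pivots.

(1, 0, 2)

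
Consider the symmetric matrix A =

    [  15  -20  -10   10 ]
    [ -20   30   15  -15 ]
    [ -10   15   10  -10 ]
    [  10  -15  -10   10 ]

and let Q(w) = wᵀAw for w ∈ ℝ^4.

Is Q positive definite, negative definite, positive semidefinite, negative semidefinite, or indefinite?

positive semidefinite

Symmetric row and column elimination reduces A to a congruent diagonal form with pivots 15, 10/3, 5/2, 0.
That gives 3 positive, 1 zero pivots.
Hence Q is positive semidefinite.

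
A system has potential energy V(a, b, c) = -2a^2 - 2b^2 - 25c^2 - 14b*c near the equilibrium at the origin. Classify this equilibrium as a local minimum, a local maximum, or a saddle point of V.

local maximum

The Hessian at the origin is H = [[-4, 0, 0], [0, -4, -14], [0, -14, -50]].
An LDLᵀ factorisation of H has diagonal entries -4, -4, -1.
That gives 3 negative pivots.
H is negative definite, so the origin is a strict local maximum.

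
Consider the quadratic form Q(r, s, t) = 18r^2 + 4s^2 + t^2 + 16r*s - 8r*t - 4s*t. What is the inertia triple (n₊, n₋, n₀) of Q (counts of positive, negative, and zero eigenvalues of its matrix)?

(2, 0, 1)

The associated matrix is A = [[18, 8, -4], [8, 4, -2], [-4, -2, 1]].
Applying the same elementary operations to the rows and columns of A produces a congruent diagonal matrix with entries 18, 4/9, 0.
So there are 2 positive, 1 zero pivots.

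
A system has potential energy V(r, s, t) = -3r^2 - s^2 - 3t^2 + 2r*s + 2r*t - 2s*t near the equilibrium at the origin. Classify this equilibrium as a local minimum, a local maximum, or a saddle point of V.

The Hessian at the origin is H = [[-6, 2, 2], [2, -2, -2], [2, -2, -6]].
Congruent diagonalization of H (simultaneous row and column reduction) yields pivots -6, -4/3, -4.
So there are 3 negative pivots.
H is negative definite, so the origin is a strict local maximum.

local maximum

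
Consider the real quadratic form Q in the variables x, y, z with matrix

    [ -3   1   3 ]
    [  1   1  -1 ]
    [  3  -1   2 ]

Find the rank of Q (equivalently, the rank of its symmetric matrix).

An LDLᵀ factorisation of A has diagonal entries -3, 4/3, 5.
That gives 2 positive, 1 negative pivots.
The rank is the number of nonzero pivots: 3.

3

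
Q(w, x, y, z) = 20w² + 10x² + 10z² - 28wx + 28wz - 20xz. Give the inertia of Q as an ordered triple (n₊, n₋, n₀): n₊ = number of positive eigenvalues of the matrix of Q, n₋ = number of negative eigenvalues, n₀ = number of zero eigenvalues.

(2, 0, 2)

Write A = [[20, -14, 0, 14], [-14, 10, 0, -10], [0, 0, 0, 0], [14, -10, 0, 10]].
Congruent diagonalization of A (simultaneous row and column reduction) yields pivots 20, 1/5, 0, 0.
Counting signs: 2 positive, 2 zero.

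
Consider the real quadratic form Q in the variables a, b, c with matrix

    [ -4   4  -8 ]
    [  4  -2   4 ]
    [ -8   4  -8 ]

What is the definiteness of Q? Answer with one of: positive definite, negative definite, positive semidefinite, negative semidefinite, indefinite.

indefinite

Congruent diagonalization of A (simultaneous row and column reduction) yields pivots -4, 2, 0.
So there are 1 positive, 1 negative, 1 zero pivots.
Hence Q is indefinite.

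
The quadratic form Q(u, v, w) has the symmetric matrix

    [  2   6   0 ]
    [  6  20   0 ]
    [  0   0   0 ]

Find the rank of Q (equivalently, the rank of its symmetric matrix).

2

Symmetric row and column elimination reduces A to a congruent diagonal form with pivots 2, 2, 0.
That gives 2 positive, 1 zero pivots.
The rank is the number of nonzero pivots: 2.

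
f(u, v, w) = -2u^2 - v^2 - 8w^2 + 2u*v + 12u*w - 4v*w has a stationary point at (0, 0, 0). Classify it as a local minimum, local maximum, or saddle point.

saddle point

The Hessian at the origin is H = [[-4, 2, 12], [2, -2, -4], [12, -4, -16]].
Congruent diagonalization of H (simultaneous row and column reduction) yields pivots -4, -1, 24.
Counting signs: 1 positive, 2 negative.
H is indefinite, so the origin is a saddle point.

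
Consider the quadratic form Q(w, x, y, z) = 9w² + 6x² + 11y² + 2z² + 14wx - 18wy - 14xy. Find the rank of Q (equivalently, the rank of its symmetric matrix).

4

The symmetric matrix is A = [[9, 7, -9, 0], [7, 6, -7, 0], [-9, -7, 11, 0], [0, 0, 0, 2]].
Congruent diagonalization of A (simultaneous row and column reduction) yields pivots 9, 5/9, 2, 2.
That gives 4 positive pivots.
The rank is the number of nonzero pivots: 4.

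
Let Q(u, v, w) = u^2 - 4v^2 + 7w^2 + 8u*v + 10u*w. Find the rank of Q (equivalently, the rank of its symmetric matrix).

Write A = [[1, 4, 5], [4, -4, 0], [5, 0, 7]].
An LDLᵀ factorisation of A has diagonal entries 1, -20, 2.
Counting signs: 2 positive, 1 negative.
The rank is the number of nonzero pivots: 3.

3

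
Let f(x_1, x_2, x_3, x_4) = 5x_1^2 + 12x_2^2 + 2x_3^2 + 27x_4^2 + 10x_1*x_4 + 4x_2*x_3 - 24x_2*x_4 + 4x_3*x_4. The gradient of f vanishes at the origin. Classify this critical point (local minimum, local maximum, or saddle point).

local minimum

The Hessian at the origin is H = [[10, 0, 0, 10], [0, 24, 4, -24], [0, 4, 4, 4], [10, -24, 4, 54]].
Congruent diagonalization of H (simultaneous row and column reduction) yields pivots 10, 24, 10/3, 4/5.
Counting signs: 4 positive.
H is positive definite, so the origin is a strict local minimum.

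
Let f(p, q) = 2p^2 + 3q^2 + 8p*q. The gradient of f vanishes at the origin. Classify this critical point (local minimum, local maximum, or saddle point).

The Hessian at the origin is H = [[4, 8], [8, 6]].
det H = 4·6 − (8)² = -40 < 0, so H is indefinite.
Therefore the origin is a saddle point.

saddle point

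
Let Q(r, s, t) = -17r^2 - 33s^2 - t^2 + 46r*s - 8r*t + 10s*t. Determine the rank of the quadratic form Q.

The symmetric matrix is A = [[-17, 23, -4], [23, -33, 5], [-4, 5, -1]].
Row-reducing A symmetrically gives the diagonal entries -17, -32/17, 1/32.
That gives 1 positive, 2 negative pivots.
The rank is the number of nonzero pivots: 3.

3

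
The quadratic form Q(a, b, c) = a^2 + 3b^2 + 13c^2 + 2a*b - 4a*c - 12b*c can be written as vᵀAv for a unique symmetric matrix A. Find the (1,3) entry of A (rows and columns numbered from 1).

The coefficient of a·c in Q is -4. For a symmetric A this equals A[1,3] + A[3,1] = 2·A[1,3].
So A[1,3] = -4/2 = -2.

-2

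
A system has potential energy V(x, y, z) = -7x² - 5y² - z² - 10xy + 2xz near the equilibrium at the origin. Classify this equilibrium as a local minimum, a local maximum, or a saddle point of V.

local maximum

The Hessian at the origin is H = [[-14, -10, 2], [-10, -10, 0], [2, 0, -2]].
Row-reducing H symmetrically gives the diagonal entries -14, -20/7, -1.
Counting signs: 3 negative.
H is negative definite, so the origin is a strict local maximum.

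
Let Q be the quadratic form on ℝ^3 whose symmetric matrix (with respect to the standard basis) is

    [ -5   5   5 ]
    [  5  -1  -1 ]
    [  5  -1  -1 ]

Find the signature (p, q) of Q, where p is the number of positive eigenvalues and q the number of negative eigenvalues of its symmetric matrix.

Symmetric row and column elimination reduces A to a congruent diagonal form with pivots -5, 4, 0.
So there are 1 positive, 1 negative, 1 zero pivots.

(1, 1)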